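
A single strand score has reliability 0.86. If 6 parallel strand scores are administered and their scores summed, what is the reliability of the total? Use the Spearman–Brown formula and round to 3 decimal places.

ρ_k = kρ / (1 + (k−1)ρ) = 6·0.86 / (1 + 5·0.86) = 5.160 / 5.300 = 0.974.

0.974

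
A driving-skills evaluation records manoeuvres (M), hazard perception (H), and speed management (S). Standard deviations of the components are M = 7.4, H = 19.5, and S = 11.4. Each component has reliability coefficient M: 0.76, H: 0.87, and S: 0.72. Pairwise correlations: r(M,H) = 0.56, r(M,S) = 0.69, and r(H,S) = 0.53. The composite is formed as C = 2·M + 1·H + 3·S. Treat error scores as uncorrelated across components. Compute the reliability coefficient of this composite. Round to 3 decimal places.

Var(C) = 2²·7.4² + 19.5² + 3²·11.4² + 2·[2·7.4·19.5·0.56 + 6·7.4·11.4·0.69 + 3·19.5·11.4·0.53] = 1768.93 + 1728.65 = 3497.58.
Because errors are independent across components, Cov(Tᵢ,Tⱼ) = Cov(Xᵢ,Xⱼ); the off-diagonal part of the true-score variance is the same as above.
True-score variance = [2²·7.4²·0.76 + 19.5²·0.87 + 3²·11.4²·0.72] + 1728.65 = 1339.43 + 1728.65 = 3068.08.
Reliability = 3068.08 / 3497.58 = 0.877.

0.877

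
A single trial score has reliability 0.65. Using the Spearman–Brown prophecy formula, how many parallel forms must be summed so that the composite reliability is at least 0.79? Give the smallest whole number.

3

k ≥ ρ*(1−ρ₁)/(ρ₁(1−ρ*)) = 0.79·0.35 / (0.65·0.21) = 2.026.
Smallest integer k = 3.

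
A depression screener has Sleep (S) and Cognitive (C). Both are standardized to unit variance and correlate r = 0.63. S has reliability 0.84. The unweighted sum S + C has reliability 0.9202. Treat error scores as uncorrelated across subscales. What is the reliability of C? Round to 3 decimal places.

0.900

Var(S+C) = 2 + 2·0.63 = 3.260.
True-score variance = ρ_S + ρ_C + 2·0.63, so 0.9202 = (0.84 + ρ_C + 1.26) / 3.260.
ρ_C = 0.9202·3.260 − 0.84 − 1.26 = 0.900.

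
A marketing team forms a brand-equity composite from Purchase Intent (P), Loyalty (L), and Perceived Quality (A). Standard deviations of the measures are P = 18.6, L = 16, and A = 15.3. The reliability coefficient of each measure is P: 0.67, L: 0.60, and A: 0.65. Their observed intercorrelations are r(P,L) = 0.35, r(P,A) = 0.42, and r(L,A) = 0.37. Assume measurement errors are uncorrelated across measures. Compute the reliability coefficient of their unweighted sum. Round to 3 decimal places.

0.796

Var(P+L+A) = 18.6² + 16² + 15.3² + 2·[18.6·16·0.35 + 18.6·15.3·0.42 + 16·15.3·0.37] = 836.05 + 628.519 = 1464.57.
With uncorrelated errors the cross-covariances are all true-score covariance, so they carry over unchanged; only the diagonal terms shrink to ρᵢσᵢ².
True-score variance = [18.6²·0.67 + 16²·0.60 + 15.3²·0.65] + 628.519 = 537.552 + 628.519 = 1166.07.
Reliability = 1166.07 / 1464.57 = 0.796.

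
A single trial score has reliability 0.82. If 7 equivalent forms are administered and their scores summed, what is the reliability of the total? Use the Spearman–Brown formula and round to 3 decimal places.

0.970

ρ_k = kρ / (1 + (k−1)ρ) = 7·0.82 / (1 + 6·0.82) = 5.740 / 5.920 = 0.970.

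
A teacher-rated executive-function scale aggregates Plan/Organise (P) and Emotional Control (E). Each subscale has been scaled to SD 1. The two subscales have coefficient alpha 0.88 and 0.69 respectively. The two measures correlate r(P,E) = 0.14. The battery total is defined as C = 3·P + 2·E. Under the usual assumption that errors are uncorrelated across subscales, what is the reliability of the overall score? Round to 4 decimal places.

Var(C) = 3² + 2² + 2·[6·0.14] = 13 + 1.68 = 14.68.
Because errors are independent across components, Cov(Tᵢ,Tⱼ) = Cov(Xᵢ,Xⱼ); the off-diagonal part of the true-score variance is the same as above.
True-score variance = [3²·0.88 + 2²·0.69] + 1.68 = 10.68 + 1.68 = 12.36.
Reliability = 12.36 / 14.68 = 0.8420.

0.8420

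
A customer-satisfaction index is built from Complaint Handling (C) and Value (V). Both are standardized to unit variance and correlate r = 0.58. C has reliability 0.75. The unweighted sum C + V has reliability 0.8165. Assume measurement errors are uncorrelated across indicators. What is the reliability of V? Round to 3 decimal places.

Var(C+V) = 2 + 2·0.58 = 3.160.
True-score variance = ρ_C + ρ_V + 2·0.58, so 0.8165 = (0.75 + ρ_V + 1.16) / 3.160.
ρ_V = 0.8165·3.160 − 0.75 − 1.16 = 0.670.

0.670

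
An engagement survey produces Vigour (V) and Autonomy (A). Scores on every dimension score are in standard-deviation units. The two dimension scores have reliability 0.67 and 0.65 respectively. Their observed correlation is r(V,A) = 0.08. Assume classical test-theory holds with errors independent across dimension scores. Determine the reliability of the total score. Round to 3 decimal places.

Var(V+A) = 2 + 2·[0.08] = 2 + 0.16 = 2.16.
Because errors are independent across components, Cov(Tᵢ,Tⱼ) = Cov(Xᵢ,Xⱼ); the off-diagonal part of the true-score variance is the same as above.
True-score variance = [0.67 + 0.65] + 0.16 = 1.32 + 0.16 = 1.48.
Reliability = 1.48 / 2.16 = 0.685.

0.685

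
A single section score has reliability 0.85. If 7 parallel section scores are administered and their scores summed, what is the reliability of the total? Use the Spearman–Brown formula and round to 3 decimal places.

0.975

ρ_k = kρ / (1 + (k−1)ρ) = 7·0.85 / (1 + 6·0.85) = 5.950 / 6.100 = 0.975.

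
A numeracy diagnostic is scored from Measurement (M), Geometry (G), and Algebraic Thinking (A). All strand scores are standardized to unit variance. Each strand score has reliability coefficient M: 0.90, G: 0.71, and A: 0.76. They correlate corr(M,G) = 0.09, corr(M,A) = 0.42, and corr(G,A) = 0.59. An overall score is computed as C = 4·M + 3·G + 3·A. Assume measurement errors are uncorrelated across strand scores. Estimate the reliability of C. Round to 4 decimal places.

0.8880

Var(C) = 4² + 3² + 3² + 2·[12·0.09 + 12·0.42 + 9·0.59] = 34 + 22.86 = 56.86.
With uncorrelated errors the cross-covariances are all true-score covariance, so they carry over unchanged; only the diagonal terms shrink to ρᵢσᵢ².
True-score variance = [4²·0.90 + 3²·0.71 + 3²·0.76] + 22.86 = 27.63 + 22.86 = 50.49.
Reliability = 50.49 / 56.86 = 0.8880.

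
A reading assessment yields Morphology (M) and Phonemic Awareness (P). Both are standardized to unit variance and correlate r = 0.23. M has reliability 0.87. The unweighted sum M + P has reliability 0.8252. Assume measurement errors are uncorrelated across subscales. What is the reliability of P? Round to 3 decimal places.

Var(M+P) = 2 + 2·0.23 = 2.460.
True-score variance = ρ_M + ρ_P + 2·0.23, so 0.8252 = (0.87 + ρ_P + 0.46) / 2.460.
ρ_P = 0.8252·2.460 − 0.87 − 0.46 = 0.700.

0.700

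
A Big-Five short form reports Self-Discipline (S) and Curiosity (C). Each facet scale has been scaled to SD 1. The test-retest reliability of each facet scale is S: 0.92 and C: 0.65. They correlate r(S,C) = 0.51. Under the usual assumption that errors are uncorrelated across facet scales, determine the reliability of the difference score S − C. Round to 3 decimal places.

0.561

Var(S−C) = 1 + 1 − 2·0.51 = 2 − 1.02 = 0.98.
Because errors are independent across components, Cov(Tᵢ,Tⱼ) = Cov(Xᵢ,Xⱼ); the off-diagonal part of the true-score variance is the same as above.
True-score variance = [0.92 + 0.65] − 1.02 = 1.57 − 1.02 = 0.55.
Reliability = 0.55 / 0.98 = 0.561.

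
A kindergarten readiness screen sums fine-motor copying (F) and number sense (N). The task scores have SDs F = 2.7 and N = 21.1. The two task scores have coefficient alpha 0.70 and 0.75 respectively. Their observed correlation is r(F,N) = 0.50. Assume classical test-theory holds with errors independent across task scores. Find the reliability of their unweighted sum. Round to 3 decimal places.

0.777

Var(F+N) = 2.7² + 21.1² + 2·[2.7·21.1·0.50] = 452.5 + 56.97 = 509.47.
With uncorrelated errors the cross-covariances are all true-score covariance, so they carry over unchanged; only the diagonal terms shrink to ρᵢσᵢ².
True-score variance = [2.7²·0.70 + 21.1²·0.75] + 56.97 = 339.011 + 56.97 = 395.981.
Reliability = 395.981 / 509.47 = 0.777.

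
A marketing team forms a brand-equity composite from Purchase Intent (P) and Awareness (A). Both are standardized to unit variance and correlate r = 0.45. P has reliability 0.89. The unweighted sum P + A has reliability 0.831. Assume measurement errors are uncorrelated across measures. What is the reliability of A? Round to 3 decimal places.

0.620

Var(P+A) = 2 + 2·0.45 = 2.900.
True-score variance = ρ_P + ρ_A + 2·0.45, so 0.831 = (0.89 + ρ_A + 0.90) / 2.900.
ρ_A = 0.831·2.900 − 0.89 − 0.90 = 0.620.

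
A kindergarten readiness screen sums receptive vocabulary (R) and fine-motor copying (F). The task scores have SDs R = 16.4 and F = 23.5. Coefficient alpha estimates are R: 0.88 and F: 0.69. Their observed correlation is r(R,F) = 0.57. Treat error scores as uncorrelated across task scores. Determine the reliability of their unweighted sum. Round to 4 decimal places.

Var(R+F) = 16.4² + 23.5² + 2·[16.4·23.5·0.57] = 821.21 + 439.356 = 1260.57.
Under uncorrelated errors the observed covariances equal the true-score covariances, so only the own-variance terms attenuate.
True-score variance = [16.4²·0.88 + 23.5²·0.69] + 439.356 = 617.737 + 439.356 = 1057.09.
Reliability = 1057.09 / 1260.57 = 0.8386.

0.8386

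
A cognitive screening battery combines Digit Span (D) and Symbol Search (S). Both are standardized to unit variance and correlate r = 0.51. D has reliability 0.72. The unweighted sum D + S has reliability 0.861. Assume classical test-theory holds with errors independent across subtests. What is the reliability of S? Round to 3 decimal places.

Var(D+S) = 2 + 2·0.51 = 3.020.
True-score variance = ρ_D + ρ_S + 2·0.51, so 0.861 = (0.72 + ρ_S + 1.02) / 3.020.
ρ_S = 0.861·3.020 − 0.72 − 1.02 = 0.860.

0.860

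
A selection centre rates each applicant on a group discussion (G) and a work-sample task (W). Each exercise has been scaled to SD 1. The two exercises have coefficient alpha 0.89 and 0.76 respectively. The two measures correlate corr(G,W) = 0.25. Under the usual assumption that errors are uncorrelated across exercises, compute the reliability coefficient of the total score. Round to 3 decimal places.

0.860

Var(G+W) = 2 + 2·[0.25] = 2 + 0.5 = 2.5.
Under uncorrelated errors the observed covariances equal the true-score covariances, so only the own-variance terms attenuate.
True-score variance = [0.89 + 0.76] + 0.5 = 1.65 + 0.5 = 2.15.
Reliability = 2.15 / 2.5 = 0.860.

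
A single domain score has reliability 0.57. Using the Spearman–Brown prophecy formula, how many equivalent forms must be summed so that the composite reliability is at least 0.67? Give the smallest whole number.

k ≥ ρ*(1−ρ₁)/(ρ₁(1−ρ*)) = 0.67·0.43 / (0.57·0.33) = 1.532.
Smallest integer k = 2.

2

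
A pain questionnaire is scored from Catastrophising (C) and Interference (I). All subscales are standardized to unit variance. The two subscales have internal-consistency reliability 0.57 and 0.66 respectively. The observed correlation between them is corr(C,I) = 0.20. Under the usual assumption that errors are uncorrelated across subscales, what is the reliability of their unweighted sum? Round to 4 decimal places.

Var(C+I) = 2 + 2·[0.20] = 2 + 0.4 = 2.4.
With uncorrelated errors the cross-covariances are all true-score covariance, so they carry over unchanged; only the diagonal terms shrink to ρᵢσᵢ².
True-score variance = [0.57 + 0.66] + 0.4 = 1.23 + 0.4 = 1.63.
Reliability = 1.63 / 2.4 = 0.6792.

0.6792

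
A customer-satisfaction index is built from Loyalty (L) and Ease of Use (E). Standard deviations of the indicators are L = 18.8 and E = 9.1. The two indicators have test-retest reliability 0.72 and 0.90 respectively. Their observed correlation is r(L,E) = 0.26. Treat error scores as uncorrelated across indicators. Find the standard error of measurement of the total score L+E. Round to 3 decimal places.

Var(total) = 436.25 + 88.9616 = 525.212.
True-score variance = 329.006 + 88.9616 = 417.967, so reliability = 0.7958.
Error variance = 525.212 − 417.967 = 107.244; SEM = √107.244 = 10.356.

10.356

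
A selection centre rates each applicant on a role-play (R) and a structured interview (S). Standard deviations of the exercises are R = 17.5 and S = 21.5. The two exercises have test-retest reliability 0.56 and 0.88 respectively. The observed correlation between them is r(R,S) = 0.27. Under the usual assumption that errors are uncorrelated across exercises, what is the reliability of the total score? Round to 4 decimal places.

0.8042

Var(R+S) = 17.5² + 21.5² + 2·[17.5·21.5·0.27] = 768.5 + 203.175 = 971.675.
Because errors are independent across components, Cov(Tᵢ,Tⱼ) = Cov(Xᵢ,Xⱼ); the off-diagonal part of the true-score variance is the same as above.
True-score variance = [17.5²·0.56 + 21.5²·0.88] + 203.175 = 578.28 + 203.175 = 781.455.
Reliability = 781.455 / 971.675 = 0.8042.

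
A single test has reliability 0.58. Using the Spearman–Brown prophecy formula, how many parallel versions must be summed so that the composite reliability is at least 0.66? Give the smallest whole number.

2

k ≥ ρ*(1−ρ₁)/(ρ₁(1−ρ*)) = 0.66·0.42 / (0.58·0.34) = 1.406.
Smallest integer k = 2.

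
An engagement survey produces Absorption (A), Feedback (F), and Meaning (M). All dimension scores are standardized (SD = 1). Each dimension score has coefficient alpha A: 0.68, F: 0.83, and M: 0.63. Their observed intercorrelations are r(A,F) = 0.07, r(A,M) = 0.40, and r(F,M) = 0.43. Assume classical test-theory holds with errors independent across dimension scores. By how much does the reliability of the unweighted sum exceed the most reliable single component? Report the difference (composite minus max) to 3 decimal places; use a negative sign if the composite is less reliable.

-0.009

Var(sum) = 3 + 1.8 = 4.8; true-score variance = 2.14 + 1.8 = 3.94; composite reliability = 0.8208.
Max component reliability = 0.8300.
Difference = 0.8208 − 0.8300 = -0.009.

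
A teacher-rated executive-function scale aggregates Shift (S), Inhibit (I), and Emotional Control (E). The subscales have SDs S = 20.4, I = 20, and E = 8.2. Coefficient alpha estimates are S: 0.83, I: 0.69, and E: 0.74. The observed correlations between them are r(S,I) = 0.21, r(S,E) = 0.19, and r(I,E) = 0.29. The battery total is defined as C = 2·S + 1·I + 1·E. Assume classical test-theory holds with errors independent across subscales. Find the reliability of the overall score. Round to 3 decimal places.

0.843

Var(C) = 2²·20.4² + 20² + 8.2² + 2·[2·20.4·20·0.21 + 2·20.4·8.2·0.19 + 20·8.2·0.29] = 2131.88 + 564.973 = 2696.85.
With uncorrelated errors the cross-covariances are all true-score covariance, so they carry over unchanged; only the diagonal terms shrink to ρᵢσᵢ².
True-score variance = [2²·20.4²·0.83 + 20²·0.69 + 8.2²·0.74] + 564.973 = 1707.41 + 564.973 = 2272.38.
Reliability = 2272.38 / 2696.85 = 0.843.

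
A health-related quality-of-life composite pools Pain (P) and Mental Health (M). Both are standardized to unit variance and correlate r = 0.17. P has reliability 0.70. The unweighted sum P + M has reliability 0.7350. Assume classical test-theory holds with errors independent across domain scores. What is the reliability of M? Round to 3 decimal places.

Var(P+M) = 2 + 2·0.17 = 2.340.
True-score variance = ρ_P + ρ_M + 2·0.17, so 0.7350 = (0.70 + ρ_M + 0.34) / 2.340.
ρ_M = 0.7350·2.340 − 0.70 − 0.34 = 0.680.

0.680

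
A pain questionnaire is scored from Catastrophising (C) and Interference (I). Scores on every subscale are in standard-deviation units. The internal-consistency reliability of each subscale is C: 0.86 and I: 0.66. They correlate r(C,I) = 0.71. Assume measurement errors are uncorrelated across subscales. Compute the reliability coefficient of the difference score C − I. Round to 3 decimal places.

Var(C−I) = 1 + 1 − 2·0.71 = 2 − 1.42 = 0.58.
With uncorrelated errors the cross-covariances are all true-score covariance, so they carry over unchanged; only the diagonal terms shrink to ρᵢσᵢ².
True-score variance = [0.86 + 0.66] − 1.42 = 1.52 − 1.42 = 0.1.
Reliability = 0.1 / 0.58 = 0.172.

0.172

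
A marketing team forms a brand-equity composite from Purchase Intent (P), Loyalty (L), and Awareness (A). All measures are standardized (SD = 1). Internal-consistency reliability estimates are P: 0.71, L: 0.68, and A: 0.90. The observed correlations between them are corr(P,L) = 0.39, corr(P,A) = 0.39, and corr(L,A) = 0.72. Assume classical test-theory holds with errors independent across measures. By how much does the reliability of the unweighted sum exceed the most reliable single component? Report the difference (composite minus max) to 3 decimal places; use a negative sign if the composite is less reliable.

Var(sum) = 3 + 3 = 6; true-score variance = 2.29 + 3 = 5.29; composite reliability = 0.8817.
Max component reliability = 0.9000.
Difference = 0.8817 − 0.9000 = -0.018.

-0.018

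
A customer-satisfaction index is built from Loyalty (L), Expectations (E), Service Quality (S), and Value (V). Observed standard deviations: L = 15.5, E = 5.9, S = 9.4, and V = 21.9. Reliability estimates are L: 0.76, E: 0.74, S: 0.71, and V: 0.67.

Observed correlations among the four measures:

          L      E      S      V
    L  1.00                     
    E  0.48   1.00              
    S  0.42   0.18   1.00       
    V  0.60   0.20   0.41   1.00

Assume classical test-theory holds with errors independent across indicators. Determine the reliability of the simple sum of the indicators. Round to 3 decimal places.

Var(L+E+S+V) = 15.5² + 5.9² + 9.4² + 21.9² + 2·[15.5·5.9·0.48 + 15.5·9.4·0.42 + 15.5·21.9·0.60 + 5.9·9.4·0.18 + 5.9·21.9·0.20 + 9.4·21.9·0.41] = 843.03 + 857.975 = 1701.
With uncorrelated errors the cross-covariances are all true-score covariance, so they carry over unchanged; only the diagonal terms shrink to ρᵢσᵢ².
True-score variance = [15.5²·0.76 + 5.9²·0.74 + 9.4²·0.71 + 21.9²·0.67] + 857.975 = 592.424 + 857.975 = 1450.4.
Reliability = 1450.4 / 1701 = 0.853.

0.853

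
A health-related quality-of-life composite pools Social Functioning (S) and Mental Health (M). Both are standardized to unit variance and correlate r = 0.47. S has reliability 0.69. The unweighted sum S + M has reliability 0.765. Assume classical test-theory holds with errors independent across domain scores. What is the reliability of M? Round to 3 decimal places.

Var(S+M) = 2 + 2·0.47 = 2.940.
True-score variance = ρ_S + ρ_M + 2·0.47, so 0.765 = (0.69 + ρ_M + 0.94) / 2.940.
ρ_M = 0.765·2.940 − 0.69 − 0.94 = 0.619.

0.619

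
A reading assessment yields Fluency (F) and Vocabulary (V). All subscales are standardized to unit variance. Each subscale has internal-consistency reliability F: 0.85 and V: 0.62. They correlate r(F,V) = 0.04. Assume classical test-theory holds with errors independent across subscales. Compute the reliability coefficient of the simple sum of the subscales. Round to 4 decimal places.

Var(F+V) = 2 + 2·[0.04] = 2 + 0.08 = 2.08.
With uncorrelated errors the cross-covariances are all true-score covariance, so they carry over unchanged; only the diagonal terms shrink to ρᵢσᵢ².
True-score variance = [0.85 + 0.62] + 0.08 = 1.47 + 0.08 = 1.55.
Reliability = 1.55 / 2.08 = 0.7452.

0.7452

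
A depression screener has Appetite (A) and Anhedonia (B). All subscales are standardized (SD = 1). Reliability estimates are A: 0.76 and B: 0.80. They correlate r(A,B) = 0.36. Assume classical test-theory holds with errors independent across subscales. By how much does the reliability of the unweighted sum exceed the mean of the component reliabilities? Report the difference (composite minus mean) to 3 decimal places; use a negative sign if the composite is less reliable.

0.058

Var(sum) = 2 + 0.72 = 2.72; true-score variance = 1.56 + 0.72 = 2.28; composite reliability = 0.8382.
Mean component reliability = 0.7800.
Difference = 0.8382 − 0.7800 = 0.058.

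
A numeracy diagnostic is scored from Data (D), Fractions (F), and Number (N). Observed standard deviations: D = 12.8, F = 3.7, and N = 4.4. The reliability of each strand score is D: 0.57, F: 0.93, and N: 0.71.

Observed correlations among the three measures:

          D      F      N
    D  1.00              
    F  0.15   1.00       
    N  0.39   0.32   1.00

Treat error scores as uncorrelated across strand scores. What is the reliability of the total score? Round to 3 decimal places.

Var(D+F+N) = 12.8² + 3.7² + 4.4² + 2·[12.8·3.7·0.15 + 12.8·4.4·0.39 + 3.7·4.4·0.32] = 196.89 + 68.5568 = 265.447.
With uncorrelated errors the cross-covariances are all true-score covariance, so they carry over unchanged; only the diagonal terms shrink to ρᵢσᵢ².
True-score variance = [12.8²·0.57 + 3.7²·0.93 + 4.4²·0.71] + 68.5568 = 119.866 + 68.5568 = 188.423.
Reliability = 188.423 / 265.447 = 0.710.

0.710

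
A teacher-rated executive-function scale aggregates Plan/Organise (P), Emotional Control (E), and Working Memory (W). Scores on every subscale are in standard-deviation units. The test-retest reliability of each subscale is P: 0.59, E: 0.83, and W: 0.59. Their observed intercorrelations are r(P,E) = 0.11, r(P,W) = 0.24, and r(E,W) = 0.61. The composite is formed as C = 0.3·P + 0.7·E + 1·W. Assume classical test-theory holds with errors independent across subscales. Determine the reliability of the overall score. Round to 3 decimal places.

0.798

Var(C) = 0.3² + 0.7² + 1 + 2·[0.21·0.11 + 0.3·0.24 + 0.7·0.61] = 1.58 + 1.0442 = 2.6242.
Because errors are independent across components, Cov(Tᵢ,Tⱼ) = Cov(Xᵢ,Xⱼ); the off-diagonal part of the true-score variance is the same as above.
True-score variance = [0.3²·0.59 + 0.7²·0.83 + 0.59] + 1.0442 = 1.0498 + 1.0442 = 2.094.
Reliability = 2.094 / 2.6242 = 0.798.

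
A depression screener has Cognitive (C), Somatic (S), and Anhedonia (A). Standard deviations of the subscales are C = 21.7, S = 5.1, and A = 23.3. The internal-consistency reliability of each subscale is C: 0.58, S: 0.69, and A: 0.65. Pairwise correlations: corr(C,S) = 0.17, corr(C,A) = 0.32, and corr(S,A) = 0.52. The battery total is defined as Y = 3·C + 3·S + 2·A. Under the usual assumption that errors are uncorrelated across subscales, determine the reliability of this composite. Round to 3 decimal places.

Var(Y) = 3²·21.7² + 3²·5.1² + 2²·23.3² + 2·[9·21.7·5.1·0.17 + 6·21.7·23.3·0.32 + 6·5.1·23.3·0.52] = 6643.66 + 3021.69 = 9665.35.
Because errors are independent across components, Cov(Tᵢ,Tⱼ) = Cov(Xᵢ,Xⱼ); the off-diagonal part of the true-score variance is the same as above.
True-score variance = [3²·21.7²·0.58 + 3²·5.1²·0.69 + 2²·23.3²·0.65] + 3021.69 = 4031.08 + 3021.69 = 7052.77.
Reliability = 7052.77 / 9665.35 = 0.730.

0.730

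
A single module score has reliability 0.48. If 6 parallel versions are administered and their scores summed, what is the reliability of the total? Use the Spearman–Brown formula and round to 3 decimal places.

ρ_k = kρ / (1 + (k−1)ρ) = 6·0.48 / (1 + 5·0.48) = 2.880 / 3.400 = 0.847.

0.847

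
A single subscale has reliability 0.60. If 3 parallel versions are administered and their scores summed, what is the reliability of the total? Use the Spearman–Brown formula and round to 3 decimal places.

0.818

ρ_k = kρ / (1 + (k−1)ρ) = 3·0.60 / (1 + 2·0.60) = 1.800 / 2.200 = 0.818.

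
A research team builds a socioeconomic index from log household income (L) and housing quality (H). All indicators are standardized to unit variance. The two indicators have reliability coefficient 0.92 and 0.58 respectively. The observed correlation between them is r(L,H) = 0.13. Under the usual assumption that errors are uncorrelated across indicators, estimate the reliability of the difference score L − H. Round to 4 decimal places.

0.7126

Var(L−H) = 1 + 1 − 2·0.13 = 2 − 0.26 = 1.74.
Under uncorrelated errors the observed covariances equal the true-score covariances, so only the own-variance terms attenuate.
True-score variance = [0.92 + 0.58] − 0.26 = 1.5 − 0.26 = 1.24.
Reliability = 1.24 / 1.74 = 0.7126.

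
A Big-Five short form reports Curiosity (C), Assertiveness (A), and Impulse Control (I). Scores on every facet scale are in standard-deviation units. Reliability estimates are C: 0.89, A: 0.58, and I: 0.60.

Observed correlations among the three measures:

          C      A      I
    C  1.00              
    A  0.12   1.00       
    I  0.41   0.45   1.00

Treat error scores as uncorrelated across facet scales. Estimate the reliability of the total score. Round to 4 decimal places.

Var(C+A+I) = 3 + 2·[0.12 + 0.41 + 0.45] = 3 + 1.96 = 4.96.
With uncorrelated errors the cross-covariances are all true-score covariance, so they carry over unchanged; only the diagonal terms shrink to ρᵢσᵢ².
True-score variance = [0.89 + 0.58 + 0.60] + 1.96 = 2.07 + 1.96 = 4.03.
Reliability = 4.03 / 4.96 = 0.8125.

0.8125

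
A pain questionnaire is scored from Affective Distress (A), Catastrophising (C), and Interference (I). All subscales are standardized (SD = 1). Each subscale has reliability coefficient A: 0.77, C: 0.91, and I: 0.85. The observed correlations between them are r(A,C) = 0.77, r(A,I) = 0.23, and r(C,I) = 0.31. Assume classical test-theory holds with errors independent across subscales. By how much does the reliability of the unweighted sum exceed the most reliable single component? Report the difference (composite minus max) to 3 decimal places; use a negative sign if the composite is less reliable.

0.006

Var(sum) = 3 + 2.62 = 5.62; true-score variance = 2.53 + 2.62 = 5.15; composite reliability = 0.9164.
Max component reliability = 0.9100.
Difference = 0.9164 − 0.9100 = 0.006.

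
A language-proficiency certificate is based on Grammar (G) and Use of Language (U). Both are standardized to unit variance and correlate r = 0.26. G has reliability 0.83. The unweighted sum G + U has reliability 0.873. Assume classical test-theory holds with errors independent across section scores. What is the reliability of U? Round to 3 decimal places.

Var(G+U) = 2 + 2·0.26 = 2.520.
True-score variance = ρ_G + ρ_U + 2·0.26, so 0.873 = (0.83 + ρ_U + 0.52) / 2.520.
ρ_U = 0.873·2.520 − 0.83 − 0.52 = 0.850.

0.850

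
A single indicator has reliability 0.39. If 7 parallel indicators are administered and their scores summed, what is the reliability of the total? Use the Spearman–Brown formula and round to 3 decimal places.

ρ_k = kρ / (1 + (k−1)ρ) = 7·0.39 / (1 + 6·0.39) = 2.730 / 3.340 = 0.817.

0.817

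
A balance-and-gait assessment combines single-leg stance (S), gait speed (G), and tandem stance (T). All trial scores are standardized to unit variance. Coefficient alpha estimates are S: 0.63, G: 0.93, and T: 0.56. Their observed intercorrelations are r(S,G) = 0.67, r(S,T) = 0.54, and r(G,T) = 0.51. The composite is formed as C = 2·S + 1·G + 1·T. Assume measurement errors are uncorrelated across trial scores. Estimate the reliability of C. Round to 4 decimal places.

Var(C) = 2² + 1 + 1 + 2·[2·0.67 + 2·0.54 + 0.51] = 6 + 5.86 = 11.86.
Because errors are independent across components, Cov(Tᵢ,Tⱼ) = Cov(Xᵢ,Xⱼ); the off-diagonal part of the true-score variance is the same as above.
True-score variance = [2²·0.63 + 0.93 + 0.56] + 5.86 = 4.01 + 5.86 = 9.87.
Reliability = 9.87 / 11.86 = 0.8322.

0.8322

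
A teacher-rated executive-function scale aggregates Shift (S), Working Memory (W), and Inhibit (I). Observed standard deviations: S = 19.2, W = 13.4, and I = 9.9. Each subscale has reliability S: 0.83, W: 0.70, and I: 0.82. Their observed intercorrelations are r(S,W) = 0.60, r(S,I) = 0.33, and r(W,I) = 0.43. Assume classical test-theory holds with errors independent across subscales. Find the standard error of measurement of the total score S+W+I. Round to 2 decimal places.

Var(total) = 646.21 + 548.276 = 1194.49.
True-score variance = 512.031 + 548.276 = 1060.31, so reliability = 0.8877.
Error variance = 1194.49 − 1060.31 = 134.179; SEM = √134.179 = 11.58.

11.58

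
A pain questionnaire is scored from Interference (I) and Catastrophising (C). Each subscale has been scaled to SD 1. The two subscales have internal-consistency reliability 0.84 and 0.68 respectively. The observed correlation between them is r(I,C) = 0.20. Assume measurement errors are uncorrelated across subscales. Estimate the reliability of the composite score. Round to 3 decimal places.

Var(I+C) = 2 + 2·[0.20] = 2 + 0.4 = 2.4.
With uncorrelated errors the cross-covariances are all true-score covariance, so they carry over unchanged; only the diagonal terms shrink to ρᵢσᵢ².
True-score variance = [0.84 + 0.68] + 0.4 = 1.52 + 0.4 = 1.92.
Reliability = 1.92 / 2.4 = 0.800.

0.800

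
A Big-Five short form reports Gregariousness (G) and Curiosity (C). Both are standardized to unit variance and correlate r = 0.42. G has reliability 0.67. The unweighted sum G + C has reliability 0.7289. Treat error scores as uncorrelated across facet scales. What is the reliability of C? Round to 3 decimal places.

Var(G+C) = 2 + 2·0.42 = 2.840.
True-score variance = ρ_G + ρ_C + 2·0.42, so 0.7289 = (0.67 + ρ_C + 0.84) / 2.840.
ρ_C = 0.7289·2.840 − 0.67 − 0.84 = 0.560.

0.560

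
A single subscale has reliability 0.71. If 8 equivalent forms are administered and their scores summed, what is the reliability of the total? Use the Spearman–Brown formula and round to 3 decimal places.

ρ_k = kρ / (1 + (k−1)ρ) = 8·0.71 / (1 + 7·0.71) = 5.680 / 5.970 = 0.951.

0.951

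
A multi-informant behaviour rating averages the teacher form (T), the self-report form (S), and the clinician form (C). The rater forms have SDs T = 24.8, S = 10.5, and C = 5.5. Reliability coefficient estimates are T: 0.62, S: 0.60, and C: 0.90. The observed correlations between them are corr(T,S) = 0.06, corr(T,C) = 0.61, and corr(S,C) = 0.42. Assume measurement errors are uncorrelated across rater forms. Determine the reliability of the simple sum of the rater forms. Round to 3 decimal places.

Var(T+S+C) = 24.8² + 10.5² + 5.5² + 2·[24.8·10.5·0.06 + 24.8·5.5·0.61 + 10.5·5.5·0.42] = 755.54 + 246.166 = 1001.71.
With uncorrelated errors the cross-covariances are all true-score covariance, so they carry over unchanged; only the diagonal terms shrink to ρᵢσᵢ².
True-score variance = [24.8²·0.62 + 10.5²·0.60 + 5.5²·0.90] + 246.166 = 474.7 + 246.166 = 720.866.
Reliability = 720.866 / 1001.71 = 0.720.

0.720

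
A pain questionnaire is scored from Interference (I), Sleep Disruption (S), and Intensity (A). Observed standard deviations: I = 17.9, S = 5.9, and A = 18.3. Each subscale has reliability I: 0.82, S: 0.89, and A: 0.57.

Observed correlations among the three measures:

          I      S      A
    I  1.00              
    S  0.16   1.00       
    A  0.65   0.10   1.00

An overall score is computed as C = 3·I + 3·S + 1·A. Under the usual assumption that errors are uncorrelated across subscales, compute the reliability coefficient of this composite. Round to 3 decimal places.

0.865

Var(C) = 3²·17.9² + 3²·5.9² + 18.3² + 2·[9·17.9·5.9·0.16 + 3·17.9·18.3·0.65 + 3·5.9·18.3·0.10] = 3531.87 + 1646.46 = 5178.33.
Because errors are independent across components, Cov(Tᵢ,Tⱼ) = Cov(Xᵢ,Xⱼ); the off-diagonal part of the true-score variance is the same as above.
True-score variance = [3²·17.9²·0.82 + 3²·5.9²·0.89 + 18.3²·0.57] + 1646.46 = 2834.34 + 1646.46 = 4480.8.
Reliability = 4480.8 / 5178.33 = 0.865.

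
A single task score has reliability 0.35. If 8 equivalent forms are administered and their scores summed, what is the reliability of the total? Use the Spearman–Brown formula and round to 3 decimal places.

0.812

ρ_k = kρ / (1 + (k−1)ρ) = 8·0.35 / (1 + 7·0.35) = 2.800 / 3.450 = 0.812.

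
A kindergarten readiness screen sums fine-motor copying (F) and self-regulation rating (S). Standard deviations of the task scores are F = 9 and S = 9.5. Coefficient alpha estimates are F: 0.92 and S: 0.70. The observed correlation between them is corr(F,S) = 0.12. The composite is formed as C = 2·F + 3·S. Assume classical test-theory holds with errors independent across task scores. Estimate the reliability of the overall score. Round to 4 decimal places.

0.7859

Var(C) = 2²·9² + 3²·9.5² + 2·[6·9·9.5·0.12] = 1136.25 + 123.12 = 1259.37.
With uncorrelated errors the cross-covariances are all true-score covariance, so they carry over unchanged; only the diagonal terms shrink to ρᵢσᵢ².
True-score variance = [2²·9²·0.92 + 3²·9.5²·0.70] + 123.12 = 866.655 + 123.12 = 989.775.
Reliability = 989.775 / 1259.37 = 0.7859.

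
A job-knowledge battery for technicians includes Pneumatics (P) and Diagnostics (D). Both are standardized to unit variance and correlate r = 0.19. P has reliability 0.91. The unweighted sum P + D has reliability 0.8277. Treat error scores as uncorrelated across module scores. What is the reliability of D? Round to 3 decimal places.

0.680

Var(P+D) = 2 + 2·0.19 = 2.380.
True-score variance = ρ_P + ρ_D + 2·0.19, so 0.8277 = (0.91 + ρ_D + 0.38) / 2.380.
ρ_D = 0.8277·2.380 − 0.91 − 0.38 = 0.680.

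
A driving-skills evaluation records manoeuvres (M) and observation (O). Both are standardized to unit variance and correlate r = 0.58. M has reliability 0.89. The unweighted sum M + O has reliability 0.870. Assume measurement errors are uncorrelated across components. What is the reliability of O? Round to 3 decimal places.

Var(M+O) = 2 + 2·0.58 = 3.160.
True-score variance = ρ_M + ρ_O + 2·0.58, so 0.870 = (0.89 + ρ_O + 1.16) / 3.160.
ρ_O = 0.870·3.160 − 0.89 − 1.16 = 0.699.

0.699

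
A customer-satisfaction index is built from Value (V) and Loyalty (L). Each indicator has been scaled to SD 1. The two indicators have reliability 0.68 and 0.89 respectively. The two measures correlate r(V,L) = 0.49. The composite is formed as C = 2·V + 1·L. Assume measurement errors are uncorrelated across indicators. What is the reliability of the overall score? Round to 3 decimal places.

Var(C) = 2² + 1 + 2·[2·0.49] = 5 + 1.96 = 6.96.
With uncorrelated errors the cross-covariances are all true-score covariance, so they carry over unchanged; only the diagonal terms shrink to ρᵢσᵢ².
True-score variance = [2²·0.68 + 0.89] + 1.96 = 3.61 + 1.96 = 5.57.
Reliability = 5.57 / 6.96 = 0.800.

0.800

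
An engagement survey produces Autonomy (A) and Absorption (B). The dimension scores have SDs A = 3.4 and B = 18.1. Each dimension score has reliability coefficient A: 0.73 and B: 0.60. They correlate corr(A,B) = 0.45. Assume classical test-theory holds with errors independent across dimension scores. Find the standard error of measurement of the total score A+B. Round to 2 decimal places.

11.58

Var(total) = 339.17 + 55.386 = 394.556.
True-score variance = 205.005 + 55.386 = 260.391, so reliability = 0.6600.
Error variance = 394.556 − 260.391 = 134.165; SEM = √134.165 = 11.58.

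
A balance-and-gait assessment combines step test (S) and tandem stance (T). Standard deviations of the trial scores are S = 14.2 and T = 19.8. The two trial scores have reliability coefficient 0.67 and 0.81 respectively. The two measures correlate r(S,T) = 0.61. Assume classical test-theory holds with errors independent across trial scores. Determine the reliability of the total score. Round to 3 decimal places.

0.849

Var(S+T) = 14.2² + 19.8² + 2·[14.2·19.8·0.61] = 593.68 + 343.015 = 936.695.
Under uncorrelated errors the observed covariances equal the true-score covariances, so only the own-variance terms attenuate.
True-score variance = [14.2²·0.67 + 19.8²·0.81] + 343.015 = 452.651 + 343.015 = 795.666.
Reliability = 795.666 / 936.695 = 0.849.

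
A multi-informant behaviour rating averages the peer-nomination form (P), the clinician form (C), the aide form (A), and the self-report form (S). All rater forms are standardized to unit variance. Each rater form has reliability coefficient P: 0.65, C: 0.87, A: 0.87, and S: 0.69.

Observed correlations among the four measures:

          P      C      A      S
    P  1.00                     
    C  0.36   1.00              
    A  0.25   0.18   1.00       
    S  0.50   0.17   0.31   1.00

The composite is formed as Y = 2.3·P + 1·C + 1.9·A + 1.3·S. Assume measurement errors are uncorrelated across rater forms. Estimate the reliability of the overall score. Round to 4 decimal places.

Var(Y) = 2.3² + 1 + 1.9² + 1.3² + 2·[2.3·0.36 + 4.37·0.25 + 2.99·0.50 + 1.9·0.18 + 1.3·0.17 + 2.47·0.31] = 11.59 + 9.4884 = 21.0784.
Because errors are independent across components, Cov(Tᵢ,Tⱼ) = Cov(Xᵢ,Xⱼ); the off-diagonal part of the true-score variance is the same as above.
True-score variance = [2.3²·0.65 + 0.87 + 1.9²·0.87 + 1.3²·0.69] + 9.4884 = 8.6153 + 9.4884 = 18.1037.
Reliability = 18.1037 / 21.0784 = 0.8589.

0.8589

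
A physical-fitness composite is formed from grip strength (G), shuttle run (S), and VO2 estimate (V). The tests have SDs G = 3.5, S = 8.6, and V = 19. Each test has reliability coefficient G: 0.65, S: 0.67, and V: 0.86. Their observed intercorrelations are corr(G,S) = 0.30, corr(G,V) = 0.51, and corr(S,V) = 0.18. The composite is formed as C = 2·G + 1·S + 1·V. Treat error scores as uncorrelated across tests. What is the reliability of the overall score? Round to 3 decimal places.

Var(C) = 2²·3.5² + 8.6² + 19² + 2·[2·3.5·8.6·0.30 + 2·3.5·19·0.51 + 8.6·19·0.18] = 483.96 + 230.604 = 714.564.
Under uncorrelated errors the observed covariances equal the true-score covariances, so only the own-variance terms attenuate.
True-score variance = [2²·3.5²·0.65 + 8.6²·0.67 + 19²·0.86] + 230.604 = 391.863 + 230.604 = 622.467.
Reliability = 622.467 / 714.564 = 0.871.

0.871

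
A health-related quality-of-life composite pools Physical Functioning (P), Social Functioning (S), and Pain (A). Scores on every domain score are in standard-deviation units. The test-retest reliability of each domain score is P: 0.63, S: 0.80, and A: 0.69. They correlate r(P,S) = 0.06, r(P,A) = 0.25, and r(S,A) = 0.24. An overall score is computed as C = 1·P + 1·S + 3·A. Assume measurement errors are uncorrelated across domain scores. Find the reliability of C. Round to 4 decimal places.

Var(C) = 1 + 1 + 3² + 2·[0.06 + 3·0.25 + 3·0.24] = 11 + 3.06 = 14.06.
Because errors are independent across components, Cov(Tᵢ,Tⱼ) = Cov(Xᵢ,Xⱼ); the off-diagonal part of the true-score variance is the same as above.
True-score variance = [0.63 + 0.80 + 3²·0.69] + 3.06 = 7.64 + 3.06 = 10.7.
Reliability = 10.7 / 14.06 = 0.7610.

0.7610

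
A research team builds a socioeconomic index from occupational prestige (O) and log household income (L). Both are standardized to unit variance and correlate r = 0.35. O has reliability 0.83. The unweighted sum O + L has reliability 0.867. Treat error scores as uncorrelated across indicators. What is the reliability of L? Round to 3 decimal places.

0.811

Var(O+L) = 2 + 2·0.35 = 2.700.
True-score variance = ρ_O + ρ_L + 2·0.35, so 0.867 = (0.83 + ρ_L + 0.70) / 2.700.
ρ_L = 0.867·2.700 − 0.83 − 0.70 = 0.811.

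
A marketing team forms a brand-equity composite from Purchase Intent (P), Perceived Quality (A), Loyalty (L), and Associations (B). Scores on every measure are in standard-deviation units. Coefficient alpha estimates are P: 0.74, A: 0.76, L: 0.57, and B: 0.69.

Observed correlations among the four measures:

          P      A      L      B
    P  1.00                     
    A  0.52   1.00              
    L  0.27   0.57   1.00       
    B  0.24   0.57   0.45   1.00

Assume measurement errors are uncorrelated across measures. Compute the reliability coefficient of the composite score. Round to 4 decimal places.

Var(P+A+L+B) = 4 + 2·[0.52 + 0.27 + 0.24 + 0.57 + 0.57 + 0.45] = 4 + 5.24 = 9.24.
Because errors are independent across components, Cov(Tᵢ,Tⱼ) = Cov(Xᵢ,Xⱼ); the off-diagonal part of the true-score variance is the same as above.
True-score variance = [0.74 + 0.76 + 0.57 + 0.69] + 5.24 = 2.76 + 5.24 = 8.
Reliability = 8 / 9.24 = 0.8658.

0.8658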